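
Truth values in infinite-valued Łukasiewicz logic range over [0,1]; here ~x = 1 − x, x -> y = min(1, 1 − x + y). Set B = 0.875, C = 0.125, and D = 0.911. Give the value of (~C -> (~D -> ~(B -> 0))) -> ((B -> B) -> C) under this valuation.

~C = 1 − 0.125 = 0.875
~D = 1 − 0.911 = 0.089
B -> 0 = min(1, 1 − 0.875 + 0.000) = min(1, 0.125) = 0.125
~(B -> 0) = 1 − 0.125 = 0.875
~D -> ~(B -> 0) = min(1, 1 − 0.089 + 0.875) = min(1, 1.786) = 1.000
~C -> (~D -> ~(B -> 0)) = min(1, 1 − 0.875 + 1.000) = min(1, 1.125) = 1.000
B -> B = min(1, 1 − 0.875 + 0.875) = min(1, 1.000) = 1.000
(B -> B) -> C = min(1, 1 − 1.000 + 0.125) = min(1, 0.125) = 0.125
(~C -> (~D -> ~(B -> 0))) -> ((B -> B) -> C) = min(1, 1 − 1.000 + 0.125) = min(1, 0.125) = 0.125

0.125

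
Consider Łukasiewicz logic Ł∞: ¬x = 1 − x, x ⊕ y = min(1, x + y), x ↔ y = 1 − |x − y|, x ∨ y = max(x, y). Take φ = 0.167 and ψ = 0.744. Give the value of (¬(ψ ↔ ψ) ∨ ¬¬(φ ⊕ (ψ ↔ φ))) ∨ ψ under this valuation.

0.744

ψ ↔ ψ = 1 − |0.744 − 0.744| = 1 − 0.000 = 1.000
¬(ψ ↔ ψ) = 1 − 1.000 = 0.000
ψ ↔ φ = 1 − |0.744 − 0.167| = 1 − 0.577 = 0.423
φ ⊕ (ψ ↔ φ) = min(1, 0.167 + 0.423) = min(1, 0.590) = 0.590
¬(φ ⊕ (ψ ↔ φ)) = 1 − 0.590 = 0.410
¬¬(φ ⊕ (ψ ↔ φ)) = 1 − 0.410 = 0.590
¬(ψ ↔ ψ) ∨ ¬¬(φ ⊕ (ψ ↔ φ)) = max(0.000, 0.590) = 0.590
(¬(ψ ↔ ψ) ∨ ¬¬(φ ⊕ (ψ ↔ φ))) ∨ ψ = max(0.590, 0.744) = 0.744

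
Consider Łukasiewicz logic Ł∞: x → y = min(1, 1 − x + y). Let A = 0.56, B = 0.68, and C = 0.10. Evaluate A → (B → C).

0.86

B → C = min(1, 1 − 0.68 + 0.10) = min(1, 0.42) = 0.42
A → (B → C) = min(1, 1 − 0.56 + 0.42) = min(1, 0.86) = 0.86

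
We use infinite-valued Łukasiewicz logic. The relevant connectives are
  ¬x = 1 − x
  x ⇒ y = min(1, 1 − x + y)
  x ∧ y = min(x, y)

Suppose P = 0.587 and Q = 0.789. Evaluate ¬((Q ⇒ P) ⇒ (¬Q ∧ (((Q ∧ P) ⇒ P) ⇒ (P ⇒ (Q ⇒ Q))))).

Q ⇒ P = min(1, 1 − 0.789 + 0.587) = min(1, 0.798) = 0.798
¬Q = 1 − 0.789 = 0.211
Q ∧ P = min(0.789, 0.587) = 0.587
(Q ∧ P) ⇒ P = min(1, 1 − 0.587 + 0.587) = min(1, 1.000) = 1.000
Q ⇒ Q = min(1, 1 − 0.789 + 0.789) = min(1, 1.000) = 1.000
P ⇒ (Q ⇒ Q) = min(1, 1 − 0.587 + 1.000) = min(1, 1.413) = 1.000
((Q ∧ P) ⇒ P) ⇒ (P ⇒ (Q ⇒ Q)) = min(1, 1 − 1.000 + 1.000) = min(1, 1.000) = 1.000
¬Q ∧ (((Q ∧ P) ⇒ P) ⇒ (P ⇒ (Q ⇒ Q))) = min(0.211, 1.000) = 0.211
(Q ⇒ P) ⇒ (¬Q ∧ (((Q ∧ P) ⇒ P) ⇒ (P ⇒ (Q ⇒ Q)))) = min(1, 1 − 0.798 + 0.211) = min(1, 0.413) = 0.413
¬((Q ⇒ P) ⇒ (¬Q ∧ (((Q ∧ P) ⇒ P) ⇒ (P ⇒ (Q ⇒ Q))))) = 1 − 0.413 = 0.587

0.587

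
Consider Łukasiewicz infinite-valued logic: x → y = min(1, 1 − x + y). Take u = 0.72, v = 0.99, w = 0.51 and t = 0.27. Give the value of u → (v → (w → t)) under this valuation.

w → t = min(1, 1 − 0.51 + 0.27) = min(1, 0.76) = 0.76
v → (w → t) = min(1, 1 − 0.99 + 0.76) = min(1, 0.77) = 0.77
u → (v → (w → t)) = min(1, 1 − 0.72 + 0.77) = min(1, 1.05) = 1.00

1.00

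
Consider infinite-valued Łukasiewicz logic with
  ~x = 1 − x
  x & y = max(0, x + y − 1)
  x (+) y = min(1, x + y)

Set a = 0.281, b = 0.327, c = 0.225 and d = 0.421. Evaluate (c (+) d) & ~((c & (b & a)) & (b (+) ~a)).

c (+) d = min(1, 0.225 + 0.421) = min(1, 0.646) = 0.646
b & a = max(0, 0.327 + 0.281 − 1) = max(0, -0.392) = 0.000
c & (b & a) = max(0, 0.225 + 0.000 − 1) = max(0, -0.775) = 0.000
~a = 1 − 0.281 = 0.719
b (+) ~a = min(1, 0.327 + 0.719) = min(1, 1.046) = 1.000
(c & (b & a)) & (b (+) ~a) = max(0, 0.000 + 1.000 − 1) = max(0, 0.000) = 0.000
~((c & (b & a)) & (b (+) ~a)) = 1 − 0.000 = 1.000
(c (+) d) & ~((c & (b & a)) & (b (+) ~a)) = max(0, 0.646 + 1.000 − 1) = max(0, 0.646) = 0.646

0.646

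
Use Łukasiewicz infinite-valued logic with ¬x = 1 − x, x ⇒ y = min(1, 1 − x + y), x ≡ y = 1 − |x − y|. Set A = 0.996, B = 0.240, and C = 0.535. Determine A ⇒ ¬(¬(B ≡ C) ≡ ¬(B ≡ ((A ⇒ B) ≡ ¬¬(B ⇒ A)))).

0.295

B ≡ C = 1 − |0.240 − 0.535| = 1 − 0.295 = 0.705
¬(B ≡ C) = 1 − 0.705 = 0.295
A ⇒ B = min(1, 1 − 0.996 + 0.240) = min(1, 0.244) = 0.244
B ⇒ A = min(1, 1 − 0.240 + 0.996) = min(1, 1.756) = 1.000
¬(B ⇒ A) = 1 − 1.000 = 0.000
¬¬(B ⇒ A) = 1 − 0.000 = 1.000
(A ⇒ B) ≡ ¬¬(B ⇒ A) = 1 − |0.244 − 1.000| = 1 − 0.756 = 0.244
B ≡ ((A ⇒ B) ≡ ¬¬(B ⇒ A)) = 1 − |0.240 − 0.244| = 1 − 0.004 = 0.996
¬(B ≡ ((A ⇒ B) ≡ ¬¬(B ⇒ A))) = 1 − 0.996 = 0.004
¬(B ≡ C) ≡ ¬(B ≡ ((A ⇒ B) ≡ ¬¬(B ⇒ A))) = 1 − |0.295 − 0.004| = 1 − 0.291 = 0.709
¬(¬(B ≡ C) ≡ ¬(B ≡ ((A ⇒ B) ≡ ¬¬(B ⇒ A)))) = 1 − 0.709 = 0.291
A ⇒ ¬(¬(B ≡ C) ≡ ¬(B ≡ ((A ⇒ B) ≡ ¬¬(B ⇒ A)))) = min(1, 1 − 0.996 + 0.291) = min(1, 0.295) = 0.295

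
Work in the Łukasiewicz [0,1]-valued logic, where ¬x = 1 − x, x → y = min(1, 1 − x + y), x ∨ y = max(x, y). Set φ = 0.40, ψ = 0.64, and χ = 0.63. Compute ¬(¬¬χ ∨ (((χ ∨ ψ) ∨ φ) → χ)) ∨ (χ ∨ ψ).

0.64

¬χ = 1 − 0.63 = 0.37
¬¬χ = 1 − 0.37 = 0.63
χ ∨ ψ = max(0.63, 0.64) = 0.64
(χ ∨ ψ) ∨ φ = max(0.64, 0.40) = 0.64
((χ ∨ ψ) ∨ φ) → χ = min(1, 1 − 0.64 + 0.63) = min(1, 0.99) = 0.99
¬¬χ ∨ (((χ ∨ ψ) ∨ φ) → χ) = max(0.63, 0.99) = 0.99
¬(¬¬χ ∨ (((χ ∨ ψ) ∨ φ) → χ)) = 1 − 0.99 = 0.01
¬(¬¬χ ∨ (((χ ∨ ψ) ∨ φ) → χ)) ∨ (χ ∨ ψ) = max(0.01, 0.64) = 0.64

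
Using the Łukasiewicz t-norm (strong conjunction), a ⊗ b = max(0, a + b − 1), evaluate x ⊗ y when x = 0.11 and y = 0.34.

0.00

x ⊗ y = max(0, 0.11 + 0.34 − 1) = max(0, -0.55) = 0.00
For comparison, the Gödel (minimum) t-norm min(a, b) would give 0.11.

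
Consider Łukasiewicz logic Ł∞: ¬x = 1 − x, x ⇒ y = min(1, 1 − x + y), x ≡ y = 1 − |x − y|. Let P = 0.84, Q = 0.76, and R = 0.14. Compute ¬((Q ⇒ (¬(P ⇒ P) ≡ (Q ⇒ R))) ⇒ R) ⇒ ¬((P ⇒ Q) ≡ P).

P ⇒ P = min(1, 1 − 0.84 + 0.84) = min(1, 1.00) = 1.00
¬(P ⇒ P) = 1 − 1.00 = 0.00
Q ⇒ R = min(1, 1 − 0.76 + 0.14) = min(1, 0.38) = 0.38
¬(P ⇒ P) ≡ (Q ⇒ R) = 1 − |0.00 − 0.38| = 1 − 0.38 = 0.62
Q ⇒ (¬(P ⇒ P) ≡ (Q ⇒ R)) = min(1, 1 − 0.76 + 0.62) = min(1, 0.86) = 0.86
(Q ⇒ (¬(P ⇒ P) ≡ (Q ⇒ R))) ⇒ R = min(1, 1 − 0.86 + 0.14) = min(1, 0.28) = 0.28
¬((Q ⇒ (¬(P ⇒ P) ≡ (Q ⇒ R))) ⇒ R) = 1 − 0.28 = 0.72
P ⇒ Q = min(1, 1 − 0.84 + 0.76) = min(1, 0.92) = 0.92
(P ⇒ Q) ≡ P = 1 − |0.92 − 0.84| = 1 − 0.08 = 0.92
¬((P ⇒ Q) ≡ P) = 1 − 0.92 = 0.08
¬((Q ⇒ (¬(P ⇒ P) ≡ (Q ⇒ R))) ⇒ R) ⇒ ¬((P ⇒ Q) ≡ P) = min(1, 1 − 0.72 + 0.08) = min(1, 0.36) = 0.36

0.36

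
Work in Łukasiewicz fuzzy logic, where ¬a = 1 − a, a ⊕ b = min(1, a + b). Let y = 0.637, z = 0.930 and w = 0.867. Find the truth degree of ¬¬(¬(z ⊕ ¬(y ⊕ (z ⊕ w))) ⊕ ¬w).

0.203

z ⊕ w = min(1, 0.930 + 0.867) = min(1, 1.797) = 1.000
y ⊕ (z ⊕ w) = min(1, 0.637 + 1.000) = min(1, 1.637) = 1.000
¬(y ⊕ (z ⊕ w)) = 1 − 1.000 = 0.000
z ⊕ ¬(y ⊕ (z ⊕ w)) = min(1, 0.930 + 0.000) = min(1, 0.930) = 0.930
¬(z ⊕ ¬(y ⊕ (z ⊕ w))) = 1 − 0.930 = 0.070
¬w = 1 − 0.867 = 0.133
¬(z ⊕ ¬(y ⊕ (z ⊕ w))) ⊕ ¬w = min(1, 0.070 + 0.133) = min(1, 0.203) = 0.203
¬(¬(z ⊕ ¬(y ⊕ (z ⊕ w))) ⊕ ¬w) = 1 − 0.203 = 0.797
¬¬(¬(z ⊕ ¬(y ⊕ (z ⊕ w))) ⊕ ¬w) = 1 − 0.797 = 0.203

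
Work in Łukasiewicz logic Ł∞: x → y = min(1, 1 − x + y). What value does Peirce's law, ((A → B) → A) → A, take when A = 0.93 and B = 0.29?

0.93

A → B = min(1, 1 − 0.93 + 0.29) = min(1, 0.36) = 0.36
(A → B) → A = min(1, 1 − 0.36 + 0.93) = min(1, 1.57) = 1.00
((A → B) → A) → A = min(1, 1 − 1.00 + 0.93) = min(1, 0.93) = 0.93
(The value 0.93 < 1 shows this instance is not satisfied; not a Ł∞-tautology in general.)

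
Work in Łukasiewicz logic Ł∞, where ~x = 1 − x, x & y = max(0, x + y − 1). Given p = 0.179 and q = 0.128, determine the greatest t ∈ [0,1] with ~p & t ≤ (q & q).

~p = 1 − 0.179 = 0.821
So the left factor is ~p = 0.821.
q & q = max(0, 0.128 + 0.128 − 1) = max(0, -0.744) = 0.000
So the right-hand bound is q & q = 0.000.
The residuum of the Łukasiewicz t-norm gives the supremum: min(1, 1 − 0.821 + 0.000).
1 − 0.821 + 0.000 = 0.179, so t = min(1, 0.179) = 0.179.
Check: 0.821 & 0.179 = max(0, 0.000) = 0.000 ≤ 0.000.

0.179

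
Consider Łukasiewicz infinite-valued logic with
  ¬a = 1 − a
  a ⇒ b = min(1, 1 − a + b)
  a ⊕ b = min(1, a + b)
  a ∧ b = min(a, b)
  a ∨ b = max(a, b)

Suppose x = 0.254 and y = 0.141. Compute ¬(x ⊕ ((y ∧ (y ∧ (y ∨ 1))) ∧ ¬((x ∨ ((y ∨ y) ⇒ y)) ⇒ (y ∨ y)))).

y ∨ 1 = max(0.141, 1.000) = 1.000
y ∧ (y ∨ 1) = min(0.141, 1.000) = 0.141
y ∧ (y ∧ (y ∨ 1)) = min(0.141, 0.141) = 0.141
y ∨ y = max(0.141, 0.141) = 0.141
(y ∨ y) ⇒ y = min(1, 1 − 0.141 + 0.141) = min(1, 1.000) = 1.000
x ∨ ((y ∨ y) ⇒ y) = max(0.254, 1.000) = 1.000
(x ∨ ((y ∨ y) ⇒ y)) ⇒ (y ∨ y) = min(1, 1 − 1.000 + 0.141) = min(1, 0.141) = 0.141
¬((x ∨ ((y ∨ y) ⇒ y)) ⇒ (y ∨ y)) = 1 − 0.141 = 0.859
(y ∧ (y ∧ (y ∨ 1))) ∧ ¬((x ∨ ((y ∨ y) ⇒ y)) ⇒ (y ∨ y)) = min(0.141, 0.859) = 0.141
x ⊕ ((y ∧ (y ∧ (y ∨ 1))) ∧ ¬((x ∨ ((y ∨ y) ⇒ y)) ⇒ (y ∨ y))) = min(1, 0.254 + 0.141) = min(1, 0.395) = 0.395
¬(x ⊕ ((y ∧ (y ∧ (y ∨ 1))) ∧ ¬((x ∨ ((y ∨ y) ⇒ y)) ⇒ (y ∨ y)))) = 1 − 0.395 = 0.605

0.605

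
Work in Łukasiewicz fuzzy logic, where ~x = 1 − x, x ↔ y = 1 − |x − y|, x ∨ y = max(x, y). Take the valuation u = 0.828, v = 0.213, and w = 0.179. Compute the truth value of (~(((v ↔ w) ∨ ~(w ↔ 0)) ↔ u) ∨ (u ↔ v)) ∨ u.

0.828

v ↔ w = 1 − |0.213 − 0.179| = 1 − 0.034 = 0.966
w ↔ 0 = 1 − |0.179 − 0.000| = 1 − 0.179 = 0.821
~(w ↔ 0) = 1 − 0.821 = 0.179
(v ↔ w) ∨ ~(w ↔ 0) = max(0.966, 0.179) = 0.966
((v ↔ w) ∨ ~(w ↔ 0)) ↔ u = 1 − |0.966 − 0.828| = 1 − 0.138 = 0.862
~(((v ↔ w) ∨ ~(w ↔ 0)) ↔ u) = 1 − 0.862 = 0.138
u ↔ v = 1 − |0.828 − 0.213| = 1 − 0.615 = 0.385
~(((v ↔ w) ∨ ~(w ↔ 0)) ↔ u) ∨ (u ↔ v) = max(0.138, 0.385) = 0.385
(~(((v ↔ w) ∨ ~(w ↔ 0)) ↔ u) ∨ (u ↔ v)) ∨ u = max(0.385, 0.828) = 0.828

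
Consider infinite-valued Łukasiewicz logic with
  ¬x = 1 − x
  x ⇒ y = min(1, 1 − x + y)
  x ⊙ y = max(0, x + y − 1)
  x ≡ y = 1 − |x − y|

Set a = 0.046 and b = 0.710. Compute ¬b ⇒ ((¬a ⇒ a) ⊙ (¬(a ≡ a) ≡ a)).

¬b = 1 − 0.710 = 0.290
¬a = 1 − 0.046 = 0.954
¬a ⇒ a = min(1, 1 − 0.954 + 0.046) = min(1, 0.092) = 0.092
a ≡ a = 1 − |0.046 − 0.046| = 1 − 0.000 = 1.000
¬(a ≡ a) = 1 − 1.000 = 0.000
¬(a ≡ a) ≡ a = 1 − |0.000 − 0.046| = 1 − 0.046 = 0.954
(¬a ⇒ a) ⊙ (¬(a ≡ a) ≡ a) = max(0, 0.092 + 0.954 − 1) = max(0, 0.046) = 0.046
¬b ⇒ ((¬a ⇒ a) ⊙ (¬(a ≡ a) ≡ a)) = min(1, 1 − 0.290 + 0.046) = min(1, 0.756) = 0.756

0.756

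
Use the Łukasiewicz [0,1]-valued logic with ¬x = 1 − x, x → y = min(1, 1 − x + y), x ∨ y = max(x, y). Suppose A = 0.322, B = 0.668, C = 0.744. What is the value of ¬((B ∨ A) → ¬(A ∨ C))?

0.412

B ∨ A = max(0.668, 0.322) = 0.668
A ∨ C = max(0.322, 0.744) = 0.744
¬(A ∨ C) = 1 − 0.744 = 0.256
(B ∨ A) → ¬(A ∨ C) = min(1, 1 − 0.668 + 0.256) = min(1, 0.588) = 0.588
¬((B ∨ A) → ¬(A ∨ C)) = 1 − 0.588 = 0.412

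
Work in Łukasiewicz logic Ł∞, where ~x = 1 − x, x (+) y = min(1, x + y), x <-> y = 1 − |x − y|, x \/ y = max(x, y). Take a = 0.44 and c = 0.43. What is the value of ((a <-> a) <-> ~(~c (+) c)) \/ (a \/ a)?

0.44

a <-> a = 1 − |0.44 − 0.44| = 1 − 0.00 = 1.00
~c = 1 − 0.43 = 0.57
~c (+) c = min(1, 0.57 + 0.43) = min(1, 1.00) = 1.00
~(~c (+) c) = 1 − 1.00 = 0.00
(a <-> a) <-> ~(~c (+) c) = 1 − |1.00 − 0.00| = 1 − 1.00 = 0.00
a \/ a = max(0.44, 0.44) = 0.44
((a <-> a) <-> ~(~c (+) c)) \/ (a \/ a) = max(0.00, 0.44) = 0.44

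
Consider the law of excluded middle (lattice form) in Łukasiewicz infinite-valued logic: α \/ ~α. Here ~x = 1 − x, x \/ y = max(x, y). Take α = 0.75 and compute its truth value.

0.75

~α = 1 − 0.75 = 0.25
α \/ ~α = max(0.75, 0.25) = 0.75
(The value 0.75 < 1 shows this instance is not satisfied; not a Ł∞-tautology — its value is max(a, 1−a).)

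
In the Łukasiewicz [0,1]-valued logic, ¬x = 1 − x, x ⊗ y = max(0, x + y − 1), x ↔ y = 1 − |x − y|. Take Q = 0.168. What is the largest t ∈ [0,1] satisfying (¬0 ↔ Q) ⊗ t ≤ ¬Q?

¬0 = 1 − 0.000 = 1.000
¬0 ↔ Q = 1 − |1.000 − 0.168| = 1 − 0.832 = 0.168
So the left factor is ¬0 ↔ Q = 0.168.
¬Q = 1 − 0.168 = 0.832
So the right-hand bound is ¬Q = 0.832.
The residuum of the Łukasiewicz t-norm gives the supremum: min(1, 1 − 0.168 + 0.832).
1 − 0.168 + 0.832 = 1.664, so t = min(1, 1.664) = 1.000.
Check: 0.168 ⊗ 1.000 = max(0, 0.168) = 0.168 ≤ 0.832.

1.000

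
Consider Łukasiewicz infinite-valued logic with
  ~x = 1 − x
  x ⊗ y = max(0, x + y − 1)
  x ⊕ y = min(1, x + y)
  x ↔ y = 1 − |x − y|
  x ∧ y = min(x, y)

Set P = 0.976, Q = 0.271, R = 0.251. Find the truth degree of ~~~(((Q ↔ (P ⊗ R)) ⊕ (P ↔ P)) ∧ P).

P ⊗ R = max(0, 0.976 + 0.251 − 1) = max(0, 0.227) = 0.227
Q ↔ (P ⊗ R) = 1 − |0.271 − 0.227| = 1 − 0.044 = 0.956
P ↔ P = 1 − |0.976 − 0.976| = 1 − 0.000 = 1.000
(Q ↔ (P ⊗ R)) ⊕ (P ↔ P) = min(1, 0.956 + 1.000) = min(1, 1.956) = 1.000
((Q ↔ (P ⊗ R)) ⊕ (P ↔ P)) ∧ P = min(1.000, 0.976) = 0.976
~(((Q ↔ (P ⊗ R)) ⊕ (P ↔ P)) ∧ P) = 1 − 0.976 = 0.024
~~(((Q ↔ (P ⊗ R)) ⊕ (P ↔ P)) ∧ P) = 1 − 0.024 = 0.976
~~~(((Q ↔ (P ⊗ R)) ⊕ (P ↔ P)) ∧ P) = 1 − 0.976 = 0.024

0.024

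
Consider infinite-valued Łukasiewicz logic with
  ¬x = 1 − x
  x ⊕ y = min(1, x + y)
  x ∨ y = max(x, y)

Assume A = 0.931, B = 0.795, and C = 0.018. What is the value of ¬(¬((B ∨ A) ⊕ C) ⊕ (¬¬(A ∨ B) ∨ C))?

B ∨ A = max(0.795, 0.931) = 0.931
(B ∨ A) ⊕ C = min(1, 0.931 + 0.018) = min(1, 0.949) = 0.949
¬((B ∨ A) ⊕ C) = 1 − 0.949 = 0.051
A ∨ B = max(0.931, 0.795) = 0.931
¬(A ∨ B) = 1 − 0.931 = 0.069
¬¬(A ∨ B) = 1 − 0.069 = 0.931
¬¬(A ∨ B) ∨ C = max(0.931, 0.018) = 0.931
¬((B ∨ A) ⊕ C) ⊕ (¬¬(A ∨ B) ∨ C) = min(1, 0.051 + 0.931) = min(1, 0.982) = 0.982
¬(¬((B ∨ A) ⊕ C) ⊕ (¬¬(A ∨ B) ∨ C)) = 1 − 0.982 = 0.018

0.018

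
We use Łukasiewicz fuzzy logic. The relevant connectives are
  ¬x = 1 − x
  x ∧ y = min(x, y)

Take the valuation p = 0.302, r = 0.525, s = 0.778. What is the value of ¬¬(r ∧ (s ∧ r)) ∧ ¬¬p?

0.302

s ∧ r = min(0.778, 0.525) = 0.525
r ∧ (s ∧ r) = min(0.525, 0.525) = 0.525
¬(r ∧ (s ∧ r)) = 1 − 0.525 = 0.475
¬¬(r ∧ (s ∧ r)) = 1 − 0.475 = 0.525
¬p = 1 − 0.302 = 0.698
¬¬p = 1 − 0.698 = 0.302
¬¬(r ∧ (s ∧ r)) ∧ ¬¬p = min(0.525, 0.302) = 0.302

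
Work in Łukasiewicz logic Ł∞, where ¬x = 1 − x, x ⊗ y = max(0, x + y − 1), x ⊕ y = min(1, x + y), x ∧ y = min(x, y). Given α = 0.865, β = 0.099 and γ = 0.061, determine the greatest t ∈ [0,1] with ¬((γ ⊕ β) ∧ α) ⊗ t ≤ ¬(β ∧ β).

1.000

γ ⊕ β = min(1, 0.061 + 0.099) = min(1, 0.160) = 0.160
(γ ⊕ β) ∧ α = min(0.160, 0.865) = 0.160
¬((γ ⊕ β) ∧ α) = 1 − 0.160 = 0.840
So the left factor is ¬((γ ⊕ β) ∧ α) = 0.840.
β ∧ β = min(0.099, 0.099) = 0.099
¬(β ∧ β) = 1 − 0.099 = 0.901
So the right-hand bound is ¬(β ∧ β) = 0.901.
The residuum of the Łukasiewicz t-norm gives the supremum: min(1, 1 − 0.840 + 0.901).
1 − 0.840 + 0.901 = 1.061, so t = min(1, 1.061) = 1.000.
Check: 0.840 ⊗ 1.000 = max(0, 0.840) = 0.840 ≤ 0.901.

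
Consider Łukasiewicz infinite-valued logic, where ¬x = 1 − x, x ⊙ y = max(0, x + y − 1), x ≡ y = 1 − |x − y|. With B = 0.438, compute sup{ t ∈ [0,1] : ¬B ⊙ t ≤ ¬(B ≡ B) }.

¬B = 1 − 0.438 = 0.562
So the left factor is ¬B = 0.562.
B ≡ B = 1 − |0.438 − 0.438| = 1 − 0.000 = 1.000
¬(B ≡ B) = 1 − 1.000 = 0.000
So the right-hand bound is ¬(B ≡ B) = 0.000.
The residuum of the Łukasiewicz t-norm gives the supremum: min(1, 1 − 0.562 + 0.000).
1 − 0.562 + 0.000 = 0.438, so t = min(1, 0.438) = 0.438.
Check: 0.562 ⊙ 0.438 = max(0, 0.000) = 0.000 ≤ 0.000.

0.438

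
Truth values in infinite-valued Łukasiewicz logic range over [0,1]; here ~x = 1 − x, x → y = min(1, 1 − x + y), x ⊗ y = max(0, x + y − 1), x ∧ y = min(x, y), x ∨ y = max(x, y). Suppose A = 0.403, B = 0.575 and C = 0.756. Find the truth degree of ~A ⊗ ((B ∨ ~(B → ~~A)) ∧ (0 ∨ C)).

0.172

~A = 1 − 0.403 = 0.597
~~A = 1 − 0.597 = 0.403
B → ~~A = min(1, 1 − 0.575 + 0.403) = min(1, 0.828) = 0.828
~(B → ~~A) = 1 − 0.828 = 0.172
B ∨ ~(B → ~~A) = max(0.575, 0.172) = 0.575
0 ∨ C = max(0.000, 0.756) = 0.756
(B ∨ ~(B → ~~A)) ∧ (0 ∨ C) = min(0.575, 0.756) = 0.575
~A ⊗ ((B ∨ ~(B → ~~A)) ∧ (0 ∨ C)) = max(0, 0.597 + 0.575 − 1) = max(0, 0.172) = 0.172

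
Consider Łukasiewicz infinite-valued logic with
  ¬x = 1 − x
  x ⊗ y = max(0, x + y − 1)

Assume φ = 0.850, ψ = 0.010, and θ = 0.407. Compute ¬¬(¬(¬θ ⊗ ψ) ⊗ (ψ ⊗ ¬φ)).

¬θ = 1 − 0.407 = 0.593
¬θ ⊗ ψ = max(0, 0.593 + 0.010 − 1) = max(0, -0.397) = 0.000
¬(¬θ ⊗ ψ) = 1 − 0.000 = 1.000
¬φ = 1 − 0.850 = 0.150
ψ ⊗ ¬φ = max(0, 0.010 + 0.150 − 1) = max(0, -0.840) = 0.000
¬(¬θ ⊗ ψ) ⊗ (ψ ⊗ ¬φ) = max(0, 1.000 + 0.000 − 1) = max(0, 0.000) = 0.000
¬(¬(¬θ ⊗ ψ) ⊗ (ψ ⊗ ¬φ)) = 1 − 0.000 = 1.000
¬¬(¬(¬θ ⊗ ψ) ⊗ (ψ ⊗ ¬φ)) = 1 − 1.000 = 0.000

0.000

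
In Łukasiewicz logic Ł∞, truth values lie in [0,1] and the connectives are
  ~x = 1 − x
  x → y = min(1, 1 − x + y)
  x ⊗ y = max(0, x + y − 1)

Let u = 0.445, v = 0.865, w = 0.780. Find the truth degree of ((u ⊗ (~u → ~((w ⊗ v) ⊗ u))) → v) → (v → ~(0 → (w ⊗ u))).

0.135

~u = 1 − 0.445 = 0.555
w ⊗ v = max(0, 0.780 + 0.865 − 1) = max(0, 0.645) = 0.645
(w ⊗ v) ⊗ u = max(0, 0.645 + 0.445 − 1) = max(0, 0.090) = 0.090
~((w ⊗ v) ⊗ u) = 1 − 0.090 = 0.910
~u → ~((w ⊗ v) ⊗ u) = min(1, 1 − 0.555 + 0.910) = min(1, 1.355) = 1.000
u ⊗ (~u → ~((w ⊗ v) ⊗ u)) = max(0, 0.445 + 1.000 − 1) = max(0, 0.445) = 0.445
(u ⊗ (~u → ~((w ⊗ v) ⊗ u))) → v = min(1, 1 − 0.445 + 0.865) = min(1, 1.420) = 1.000
w ⊗ u = max(0, 0.780 + 0.445 − 1) = max(0, 0.225) = 0.225
0 → (w ⊗ u) = min(1, 1 − 0.000 + 0.225) = min(1, 1.225) = 1.000
~(0 → (w ⊗ u)) = 1 − 1.000 = 0.000
v → ~(0 → (w ⊗ u)) = min(1, 1 − 0.865 + 0.000) = min(1, 0.135) = 0.135
((u ⊗ (~u → ~((w ⊗ v) ⊗ u))) → v) → (v → ~(0 → (w ⊗ u))) = min(1, 1 − 1.000 + 0.135) = min(1, 0.135) = 0.135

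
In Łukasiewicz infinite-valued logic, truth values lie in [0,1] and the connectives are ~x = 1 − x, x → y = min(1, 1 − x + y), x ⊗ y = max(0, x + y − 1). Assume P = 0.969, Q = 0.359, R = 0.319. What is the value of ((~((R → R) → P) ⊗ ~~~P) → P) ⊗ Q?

R → R = min(1, 1 − 0.319 + 0.319) = min(1, 1.000) = 1.000
(R → R) → P = min(1, 1 − 1.000 + 0.969) = min(1, 0.969) = 0.969
~((R → R) → P) = 1 − 0.969 = 0.031
~P = 1 − 0.969 = 0.031
~~P = 1 − 0.031 = 0.969
~~~P = 1 − 0.969 = 0.031
~((R → R) → P) ⊗ ~~~P = max(0, 0.031 + 0.031 − 1) = max(0, -0.938) = 0.000
(~((R → R) → P) ⊗ ~~~P) → P = min(1, 1 − 0.000 + 0.969) = min(1, 1.969) = 1.000
((~((R → R) → P) ⊗ ~~~P) → P) ⊗ Q = max(0, 1.000 + 0.359 − 1) = max(0, 0.359) = 0.359

0.359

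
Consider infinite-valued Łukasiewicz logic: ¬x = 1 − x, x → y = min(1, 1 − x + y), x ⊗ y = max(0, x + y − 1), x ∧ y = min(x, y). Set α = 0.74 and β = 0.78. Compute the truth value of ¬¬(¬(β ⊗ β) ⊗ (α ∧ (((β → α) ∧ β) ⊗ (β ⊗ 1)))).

β ⊗ β = max(0, 0.78 + 0.78 − 1) = max(0, 0.56) = 0.56
¬(β ⊗ β) = 1 − 0.56 = 0.44
β → α = min(1, 1 − 0.78 + 0.74) = min(1, 0.96) = 0.96
(β → α) ∧ β = min(0.96, 0.78) = 0.78
β ⊗ 1 = max(0, 0.78 + 1.00 − 1) = max(0, 0.78) = 0.78
((β → α) ∧ β) ⊗ (β ⊗ 1) = max(0, 0.78 + 0.78 − 1) = max(0, 0.56) = 0.56
α ∧ (((β → α) ∧ β) ⊗ (β ⊗ 1)) = min(0.74, 0.56) = 0.56
¬(β ⊗ β) ⊗ (α ∧ (((β → α) ∧ β) ⊗ (β ⊗ 1))) = max(0, 0.44 + 0.56 − 1) = max(0, 0.00) = 0.00
¬(¬(β ⊗ β) ⊗ (α ∧ (((β → α) ∧ β) ⊗ (β ⊗ 1)))) = 1 − 0.00 = 1.00
¬¬(¬(β ⊗ β) ⊗ (α ∧ (((β → α) ∧ β) ⊗ (β ⊗ 1)))) = 1 − 1.00 = 0.00

0.00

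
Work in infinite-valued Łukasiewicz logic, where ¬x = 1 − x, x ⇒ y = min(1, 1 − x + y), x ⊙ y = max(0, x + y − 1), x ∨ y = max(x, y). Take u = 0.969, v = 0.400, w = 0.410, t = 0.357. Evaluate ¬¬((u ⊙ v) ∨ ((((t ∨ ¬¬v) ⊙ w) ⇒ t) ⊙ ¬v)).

u ⊙ v = max(0, 0.969 + 0.400 − 1) = max(0, 0.369) = 0.369
¬v = 1 − 0.400 = 0.600
¬¬v = 1 − 0.600 = 0.400
t ∨ ¬¬v = max(0.357, 0.400) = 0.400
(t ∨ ¬¬v) ⊙ w = max(0, 0.400 + 0.410 − 1) = max(0, -0.190) = 0.000
((t ∨ ¬¬v) ⊙ w) ⇒ t = min(1, 1 − 0.000 + 0.357) = min(1, 1.357) = 1.000
(((t ∨ ¬¬v) ⊙ w) ⇒ t) ⊙ ¬v = max(0, 1.000 + 0.600 − 1) = max(0, 0.600) = 0.600
(u ⊙ v) ∨ ((((t ∨ ¬¬v) ⊙ w) ⇒ t) ⊙ ¬v) = max(0.369, 0.600) = 0.600
¬((u ⊙ v) ∨ ((((t ∨ ¬¬v) ⊙ w) ⇒ t) ⊙ ¬v)) = 1 − 0.600 = 0.400
¬¬((u ⊙ v) ∨ ((((t ∨ ¬¬v) ⊙ w) ⇒ t) ⊙ ¬v)) = 1 − 0.400 = 0.600

0.600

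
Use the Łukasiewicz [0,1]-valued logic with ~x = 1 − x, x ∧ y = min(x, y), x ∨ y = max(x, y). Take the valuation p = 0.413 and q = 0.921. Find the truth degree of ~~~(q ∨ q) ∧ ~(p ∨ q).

q ∨ q = max(0.921, 0.921) = 0.921
~(q ∨ q) = 1 − 0.921 = 0.079
~~(q ∨ q) = 1 − 0.079 = 0.921
~~~(q ∨ q) = 1 − 0.921 = 0.079
p ∨ q = max(0.413, 0.921) = 0.921
~(p ∨ q) = 1 − 0.921 = 0.079
~~~(q ∨ q) ∧ ~(p ∨ q) = min(0.079, 0.079) = 0.079

0.079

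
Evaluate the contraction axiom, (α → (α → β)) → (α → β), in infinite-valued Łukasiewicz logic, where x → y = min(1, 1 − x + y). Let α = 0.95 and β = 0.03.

α → β = min(1, 1 − 0.95 + 0.03) = min(1, 0.08) = 0.08
α → (α → β) = min(1, 1 − 0.95 + 0.08) = min(1, 0.13) = 0.13
(α → (α → β)) → (α → β) = min(1, 1 − 0.13 + 0.08) = min(1, 0.95) = 0.95
(The value 0.95 < 1 shows this instance is not satisfied; fails in Ł∞ (the t-norm is not idempotent).)

0.95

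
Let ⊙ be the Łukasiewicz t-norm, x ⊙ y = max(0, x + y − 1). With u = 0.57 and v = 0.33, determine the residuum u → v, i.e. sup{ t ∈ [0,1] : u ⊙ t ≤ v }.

The residuum of the Łukasiewicz t-norm gives the supremum: min(1, 1 − 0.57 + 0.33).
1 − 0.57 + 0.33 = 0.76, so t = min(1, 0.76) = 0.76.
Check: 0.57 ⊙ 0.76 = max(0, 0.33) = 0.33 ≤ 0.33.

0.76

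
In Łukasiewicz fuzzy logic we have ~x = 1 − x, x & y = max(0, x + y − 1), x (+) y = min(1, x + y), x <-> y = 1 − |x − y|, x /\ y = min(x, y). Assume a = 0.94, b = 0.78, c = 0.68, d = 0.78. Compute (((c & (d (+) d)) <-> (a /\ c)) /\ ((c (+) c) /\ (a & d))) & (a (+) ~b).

d (+) d = min(1, 0.78 + 0.78) = min(1, 1.56) = 1.00
c & (d (+) d) = max(0, 0.68 + 1.00 − 1) = max(0, 0.68) = 0.68
a /\ c = min(0.94, 0.68) = 0.68
(c & (d (+) d)) <-> (a /\ c) = 1 − |0.68 − 0.68| = 1 − 0.00 = 1.00
c (+) c = min(1, 0.68 + 0.68) = min(1, 1.36) = 1.00
a & d = max(0, 0.94 + 0.78 − 1) = max(0, 0.72) = 0.72
(c (+) c) /\ (a & d) = min(1.00, 0.72) = 0.72
((c & (d (+) d)) <-> (a /\ c)) /\ ((c (+) c) /\ (a & d)) = min(1.00, 0.72) = 0.72
~b = 1 − 0.78 = 0.22
a (+) ~b = min(1, 0.94 + 0.22) = min(1, 1.16) = 1.00
(((c & (d (+) d)) <-> (a /\ c)) /\ ((c (+) c) /\ (a & d))) & (a (+) ~b) = max(0, 0.72 + 1.00 − 1) = max(0, 0.72) = 0.72

0.72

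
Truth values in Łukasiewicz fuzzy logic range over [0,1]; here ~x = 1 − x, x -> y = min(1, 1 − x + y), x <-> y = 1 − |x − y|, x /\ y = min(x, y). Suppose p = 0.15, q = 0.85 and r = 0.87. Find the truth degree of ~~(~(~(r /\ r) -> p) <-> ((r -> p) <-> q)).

r /\ r = min(0.87, 0.87) = 0.87
~(r /\ r) = 1 − 0.87 = 0.13
~(r /\ r) -> p = min(1, 1 − 0.13 + 0.15) = min(1, 1.02) = 1.00
~(~(r /\ r) -> p) = 1 − 1.00 = 0.00
r -> p = min(1, 1 − 0.87 + 0.15) = min(1, 0.28) = 0.28
(r -> p) <-> q = 1 − |0.28 − 0.85| = 1 − 0.57 = 0.43
~(~(r /\ r) -> p) <-> ((r -> p) <-> q) = 1 − |0.00 − 0.43| = 1 − 0.43 = 0.57
~(~(~(r /\ r) -> p) <-> ((r -> p) <-> q)) = 1 − 0.57 = 0.43
~~(~(~(r /\ r) -> p) <-> ((r -> p) <-> q)) = 1 − 0.43 = 0.57

0.57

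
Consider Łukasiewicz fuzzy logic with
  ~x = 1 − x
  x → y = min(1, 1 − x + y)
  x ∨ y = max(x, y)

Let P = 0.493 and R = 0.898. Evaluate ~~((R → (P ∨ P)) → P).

P ∨ P = max(0.493, 0.493) = 0.493
R → (P ∨ P) = min(1, 1 − 0.898 + 0.493) = min(1, 0.595) = 0.595
(R → (P ∨ P)) → P = min(1, 1 − 0.595 + 0.493) = min(1, 0.898) = 0.898
~((R → (P ∨ P)) → P) = 1 − 0.898 = 0.102
~~((R → (P ∨ P)) → P) = 1 − 0.102 = 0.898

0.898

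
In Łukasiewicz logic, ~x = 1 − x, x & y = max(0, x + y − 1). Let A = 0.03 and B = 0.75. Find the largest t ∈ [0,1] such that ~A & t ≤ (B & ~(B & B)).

~A = 1 − 0.03 = 0.97
So the left factor is ~A = 0.97.
B & B = max(0, 0.75 + 0.75 − 1) = max(0, 0.50) = 0.50
~(B & B) = 1 − 0.50 = 0.50
B & ~(B & B) = max(0, 0.75 + 0.50 − 1) = max(0, 0.25) = 0.25
So the right-hand bound is B & ~(B & B) = 0.25.
The residuum of the Łukasiewicz t-norm gives the supremum: min(1, 1 − 0.97 + 0.25).
1 − 0.97 + 0.25 = 0.28, so t = min(1, 0.28) = 0.28.
Check: 0.97 & 0.28 = max(0, 0.25) = 0.25 ≤ 0.25.

0.28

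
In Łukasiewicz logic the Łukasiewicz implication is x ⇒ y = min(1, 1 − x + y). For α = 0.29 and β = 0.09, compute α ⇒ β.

α ⇒ β = min(1, 1 − 0.29 + 0.09) = min(1, 0.80) = 0.80
For comparison, the Gödel implication (1 if x ≤ y else y) would give 0.09.

0.80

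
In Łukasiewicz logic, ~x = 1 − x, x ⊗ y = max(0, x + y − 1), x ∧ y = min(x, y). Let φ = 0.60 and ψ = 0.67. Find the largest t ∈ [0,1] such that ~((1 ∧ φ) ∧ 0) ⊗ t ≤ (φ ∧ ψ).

1 ∧ φ = min(1.00, 0.60) = 0.60
(1 ∧ φ) ∧ 0 = min(0.60, 0.00) = 0.00
~((1 ∧ φ) ∧ 0) = 1 − 0.00 = 1.00
So the left factor is ~((1 ∧ φ) ∧ 0) = 1.00.
φ ∧ ψ = min(0.60, 0.67) = 0.60
So the right-hand bound is φ ∧ ψ = 0.60.
The residuum of the Łukasiewicz t-norm gives the supremum: min(1, 1 − 1.00 + 0.60).
1 − 1.00 + 0.60 = 0.60, so t = min(1, 0.60) = 0.60.
Check: 1.00 ⊗ 0.60 = max(0, 0.60) = 0.60 ≤ 0.60.

0.60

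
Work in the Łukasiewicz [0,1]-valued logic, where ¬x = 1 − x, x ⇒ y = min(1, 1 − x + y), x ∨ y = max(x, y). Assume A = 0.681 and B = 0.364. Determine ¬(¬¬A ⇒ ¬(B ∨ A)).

0.362

¬A = 1 − 0.681 = 0.319
¬¬A = 1 − 0.319 = 0.681
B ∨ A = max(0.364, 0.681) = 0.681
¬(B ∨ A) = 1 − 0.681 = 0.319
¬¬A ⇒ ¬(B ∨ A) = min(1, 1 − 0.681 + 0.319) = min(1, 0.638) = 0.638
¬(¬¬A ⇒ ¬(B ∨ A)) = 1 − 0.638 = 0.362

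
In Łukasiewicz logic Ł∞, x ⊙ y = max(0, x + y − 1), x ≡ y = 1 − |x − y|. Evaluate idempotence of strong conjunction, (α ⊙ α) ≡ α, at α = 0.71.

0.71

α ⊙ α = max(0, 0.71 + 0.71 − 1) = max(0, 0.42) = 0.42
(α ⊙ α) ≡ α = 1 − |0.42 − 0.71| = 1 − 0.29 = 0.71
(The value 0.71 < 1 shows this instance is not satisfied; fails in Ł∞ since a ⊗ a = max(0, 2a−1) ≠ a in general.)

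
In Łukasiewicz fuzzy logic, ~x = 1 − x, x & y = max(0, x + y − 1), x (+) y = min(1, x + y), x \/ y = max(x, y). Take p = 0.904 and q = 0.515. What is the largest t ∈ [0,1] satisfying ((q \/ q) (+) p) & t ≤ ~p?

q \/ q = max(0.515, 0.515) = 0.515
(q \/ q) (+) p = min(1, 0.515 + 0.904) = min(1, 1.419) = 1.000
So the left factor is (q \/ q) (+) p = 1.000.
~p = 1 − 0.904 = 0.096
So the right-hand bound is ~p = 0.096.
The residuum of the Łukasiewicz t-norm gives the supremum: min(1, 1 − 1.000 + 0.096).
1 − 1.000 + 0.096 = 0.096, so t = min(1, 0.096) = 0.096.
Check: 1.000 & 0.096 = max(0, 0.096) = 0.096 ≤ 0.096.

0.096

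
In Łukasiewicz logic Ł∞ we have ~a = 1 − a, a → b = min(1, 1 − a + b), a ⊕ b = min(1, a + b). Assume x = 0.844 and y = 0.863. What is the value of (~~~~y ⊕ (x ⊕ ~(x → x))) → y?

~y = 1 − 0.863 = 0.137
~~y = 1 − 0.137 = 0.863
~~~y = 1 − 0.863 = 0.137
~~~~y = 1 − 0.137 = 0.863
x → x = min(1, 1 − 0.844 + 0.844) = min(1, 1.000) = 1.000
~(x → x) = 1 − 1.000 = 0.000
x ⊕ ~(x → x) = min(1, 0.844 + 0.000) = min(1, 0.844) = 0.844
~~~~y ⊕ (x ⊕ ~(x → x)) = min(1, 0.863 + 0.844) = min(1, 1.707) = 1.000
(~~~~y ⊕ (x ⊕ ~(x → x))) → y = min(1, 1 − 1.000 + 0.863) = min(1, 0.863) = 0.863

0.863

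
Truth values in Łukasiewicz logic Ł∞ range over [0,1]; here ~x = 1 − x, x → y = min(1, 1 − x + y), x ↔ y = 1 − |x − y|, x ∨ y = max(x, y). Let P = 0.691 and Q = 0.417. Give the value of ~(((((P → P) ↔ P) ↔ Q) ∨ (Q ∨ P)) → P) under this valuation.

0.035

P → P = min(1, 1 − 0.691 + 0.691) = min(1, 1.000) = 1.000
(P → P) ↔ P = 1 − |1.000 − 0.691| = 1 − 0.309 = 0.691
((P → P) ↔ P) ↔ Q = 1 − |0.691 − 0.417| = 1 − 0.274 = 0.726
Q ∨ P = max(0.417, 0.691) = 0.691
(((P → P) ↔ P) ↔ Q) ∨ (Q ∨ P) = max(0.726, 0.691) = 0.726
((((P → P) ↔ P) ↔ Q) ∨ (Q ∨ P)) → P = min(1, 1 − 0.726 + 0.691) = min(1, 0.965) = 0.965
~(((((P → P) ↔ P) ↔ Q) ∨ (Q ∨ P)) → P) = 1 − 0.965 = 0.035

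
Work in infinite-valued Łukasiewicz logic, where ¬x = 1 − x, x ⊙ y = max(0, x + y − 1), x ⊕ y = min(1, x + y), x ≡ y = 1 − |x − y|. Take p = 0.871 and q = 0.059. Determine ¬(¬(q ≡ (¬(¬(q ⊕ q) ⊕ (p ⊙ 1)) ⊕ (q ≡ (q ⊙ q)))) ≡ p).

0.011

q ⊕ q = min(1, 0.059 + 0.059) = min(1, 0.118) = 0.118
¬(q ⊕ q) = 1 − 0.118 = 0.882
p ⊙ 1 = max(0, 0.871 + 1.000 − 1) = max(0, 0.871) = 0.871
¬(q ⊕ q) ⊕ (p ⊙ 1) = min(1, 0.882 + 0.871) = min(1, 1.753) = 1.000
¬(¬(q ⊕ q) ⊕ (p ⊙ 1)) = 1 − 1.000 = 0.000
q ⊙ q = max(0, 0.059 + 0.059 − 1) = max(0, -0.882) = 0.000
q ≡ (q ⊙ q) = 1 − |0.059 − 0.000| = 1 − 0.059 = 0.941
¬(¬(q ⊕ q) ⊕ (p ⊙ 1)) ⊕ (q ≡ (q ⊙ q)) = min(1, 0.000 + 0.941) = min(1, 0.941) = 0.941
q ≡ (¬(¬(q ⊕ q) ⊕ (p ⊙ 1)) ⊕ (q ≡ (q ⊙ q))) = 1 − |0.059 − 0.941| = 1 − 0.882 = 0.118
¬(q ≡ (¬(¬(q ⊕ q) ⊕ (p ⊙ 1)) ⊕ (q ≡ (q ⊙ q)))) = 1 − 0.118 = 0.882
¬(q ≡ (¬(¬(q ⊕ q) ⊕ (p ⊙ 1)) ⊕ (q ≡ (q ⊙ q)))) ≡ p = 1 − |0.882 − 0.871| = 1 − 0.011 = 0.989
¬(¬(q ≡ (¬(¬(q ⊕ q) ⊕ (p ⊙ 1)) ⊕ (q ≡ (q ⊙ q)))) ≡ p) = 1 − 0.989 = 0.011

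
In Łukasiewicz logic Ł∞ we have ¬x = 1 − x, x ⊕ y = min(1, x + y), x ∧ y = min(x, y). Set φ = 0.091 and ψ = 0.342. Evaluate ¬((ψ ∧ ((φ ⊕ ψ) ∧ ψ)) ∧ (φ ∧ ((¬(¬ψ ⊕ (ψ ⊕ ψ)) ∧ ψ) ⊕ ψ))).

φ ⊕ ψ = min(1, 0.091 + 0.342) = min(1, 0.433) = 0.433
(φ ⊕ ψ) ∧ ψ = min(0.433, 0.342) = 0.342
ψ ∧ ((φ ⊕ ψ) ∧ ψ) = min(0.342, 0.342) = 0.342
¬ψ = 1 − 0.342 = 0.658
ψ ⊕ ψ = min(1, 0.342 + 0.342) = min(1, 0.684) = 0.684
¬ψ ⊕ (ψ ⊕ ψ) = min(1, 0.658 + 0.684) = min(1, 1.342) = 1.000
¬(¬ψ ⊕ (ψ ⊕ ψ)) = 1 − 1.000 = 0.000
¬(¬ψ ⊕ (ψ ⊕ ψ)) ∧ ψ = min(0.000, 0.342) = 0.000
(¬(¬ψ ⊕ (ψ ⊕ ψ)) ∧ ψ) ⊕ ψ = min(1, 0.000 + 0.342) = min(1, 0.342) = 0.342
φ ∧ ((¬(¬ψ ⊕ (ψ ⊕ ψ)) ∧ ψ) ⊕ ψ) = min(0.091, 0.342) = 0.091
(ψ ∧ ((φ ⊕ ψ) ∧ ψ)) ∧ (φ ∧ ((¬(¬ψ ⊕ (ψ ⊕ ψ)) ∧ ψ) ⊕ ψ)) = min(0.342, 0.091) = 0.091
¬((ψ ∧ ((φ ⊕ ψ) ∧ ψ)) ∧ (φ ∧ ((¬(¬ψ ⊕ (ψ ⊕ ψ)) ∧ ψ) ⊕ ψ))) = 1 − 0.091 = 0.909

0.909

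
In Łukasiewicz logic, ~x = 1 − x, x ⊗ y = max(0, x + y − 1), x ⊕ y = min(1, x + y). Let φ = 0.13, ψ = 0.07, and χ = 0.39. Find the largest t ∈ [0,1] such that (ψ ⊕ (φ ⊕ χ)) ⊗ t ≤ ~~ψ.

0.48

φ ⊕ χ = min(1, 0.13 + 0.39) = min(1, 0.52) = 0.52
ψ ⊕ (φ ⊕ χ) = min(1, 0.07 + 0.52) = min(1, 0.59) = 0.59
So the left factor is ψ ⊕ (φ ⊕ χ) = 0.59.
~ψ = 1 − 0.07 = 0.93
~~ψ = 1 − 0.93 = 0.07
So the right-hand bound is ~~ψ = 0.07.
The residuum of the Łukasiewicz t-norm gives the supremum: min(1, 1 − 0.59 + 0.07).
1 − 0.59 + 0.07 = 0.48, so t = min(1, 0.48) = 0.48.
Check: 0.59 ⊗ 0.48 = max(0, 0.07) = 0.07 ≤ 0.07.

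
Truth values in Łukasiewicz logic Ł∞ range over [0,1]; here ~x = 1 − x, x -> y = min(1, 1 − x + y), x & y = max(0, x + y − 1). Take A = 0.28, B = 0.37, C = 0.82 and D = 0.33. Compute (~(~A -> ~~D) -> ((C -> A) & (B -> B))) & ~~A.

~A = 1 − 0.28 = 0.72
~D = 1 − 0.33 = 0.67
~~D = 1 − 0.67 = 0.33
~A -> ~~D = min(1, 1 − 0.72 + 0.33) = min(1, 0.61) = 0.61
~(~A -> ~~D) = 1 − 0.61 = 0.39
C -> A = min(1, 1 − 0.82 + 0.28) = min(1, 0.46) = 0.46
B -> B = min(1, 1 − 0.37 + 0.37) = min(1, 1.00) = 1.00
(C -> A) & (B -> B) = max(0, 0.46 + 1.00 − 1) = max(0, 0.46) = 0.46
~(~A -> ~~D) -> ((C -> A) & (B -> B)) = min(1, 1 − 0.39 + 0.46) = min(1, 1.07) = 1.00
~~A = 1 − 0.72 = 0.28
(~(~A -> ~~D) -> ((C -> A) & (B -> B))) & ~~A = max(0, 1.00 + 0.28 − 1) = max(0, 0.28) = 0.28

0.28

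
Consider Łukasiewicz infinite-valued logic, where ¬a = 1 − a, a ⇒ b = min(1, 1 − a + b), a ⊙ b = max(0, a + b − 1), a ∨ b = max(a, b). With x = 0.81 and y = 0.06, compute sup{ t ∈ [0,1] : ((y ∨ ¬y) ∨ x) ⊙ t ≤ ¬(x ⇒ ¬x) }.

0.68

¬y = 1 − 0.06 = 0.94
y ∨ ¬y = max(0.06, 0.94) = 0.94
(y ∨ ¬y) ∨ x = max(0.94, 0.81) = 0.94
So the left factor is (y ∨ ¬y) ∨ x = 0.94.
¬x = 1 − 0.81 = 0.19
x ⇒ ¬x = min(1, 1 − 0.81 + 0.19) = min(1, 0.38) = 0.38
¬(x ⇒ ¬x) = 1 − 0.38 = 0.62
So the right-hand bound is ¬(x ⇒ ¬x) = 0.62.
The residuum of the Łukasiewicz t-norm gives the supremum: min(1, 1 − 0.94 + 0.62).
1 − 0.94 + 0.62 = 0.68, so t = min(1, 0.68) = 0.68.
Check: 0.94 ⊙ 0.68 = max(0, 0.62) = 0.62 ≤ 0.62.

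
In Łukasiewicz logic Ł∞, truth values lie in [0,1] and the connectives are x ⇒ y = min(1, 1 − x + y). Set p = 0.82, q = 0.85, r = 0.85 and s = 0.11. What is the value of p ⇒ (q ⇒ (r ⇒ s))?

0.59

r ⇒ s = min(1, 1 − 0.85 + 0.11) = min(1, 0.26) = 0.26
q ⇒ (r ⇒ s) = min(1, 1 − 0.85 + 0.26) = min(1, 0.41) = 0.41
p ⇒ (q ⇒ (r ⇒ s)) = min(1, 1 − 0.82 + 0.41) = min(1, 0.59) = 0.59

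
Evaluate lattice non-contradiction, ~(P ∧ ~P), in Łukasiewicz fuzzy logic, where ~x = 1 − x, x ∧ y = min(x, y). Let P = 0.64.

0.64

~P = 1 − 0.64 = 0.36
P ∧ ~P = min(0.64, 0.36) = 0.36
~(P ∧ ~P) = 1 − 0.36 = 0.64
(The value 0.64 < 1 shows this instance is not satisfied; not a Ł∞-tautology — its value is 1 − min(a, 1−a).)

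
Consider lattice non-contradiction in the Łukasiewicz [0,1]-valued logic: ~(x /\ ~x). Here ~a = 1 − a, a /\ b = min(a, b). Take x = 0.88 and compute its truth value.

~x = 1 − 0.88 = 0.12
x /\ ~x = min(0.88, 0.12) = 0.12
~(x /\ ~x) = 1 − 0.12 = 0.88
(The value 0.88 < 1 shows this instance is not satisfied; not a Ł∞-tautology — its value is 1 − min(a, 1−a).)

0.88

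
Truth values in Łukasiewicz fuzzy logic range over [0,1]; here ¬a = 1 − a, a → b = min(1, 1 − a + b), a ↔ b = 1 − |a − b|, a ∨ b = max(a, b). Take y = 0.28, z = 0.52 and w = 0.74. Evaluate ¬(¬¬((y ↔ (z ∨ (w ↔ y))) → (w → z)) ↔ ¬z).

0.52

w ↔ y = 1 − |0.74 − 0.28| = 1 − 0.46 = 0.54
z ∨ (w ↔ y) = max(0.52, 0.54) = 0.54
y ↔ (z ∨ (w ↔ y)) = 1 − |0.28 − 0.54| = 1 − 0.26 = 0.74
w → z = min(1, 1 − 0.74 + 0.52) = min(1, 0.78) = 0.78
(y ↔ (z ∨ (w ↔ y))) → (w → z) = min(1, 1 − 0.74 + 0.78) = min(1, 1.04) = 1.00
¬((y ↔ (z ∨ (w ↔ y))) → (w → z)) = 1 − 1.00 = 0.00
¬¬((y ↔ (z ∨ (w ↔ y))) → (w → z)) = 1 − 0.00 = 1.00
¬z = 1 − 0.52 = 0.48
¬¬((y ↔ (z ∨ (w ↔ y))) → (w → z)) ↔ ¬z = 1 − |1.00 − 0.48| = 1 − 0.52 = 0.48
¬(¬¬((y ↔ (z ∨ (w ↔ y))) → (w → z)) ↔ ¬z) = 1 − 0.48 = 0.52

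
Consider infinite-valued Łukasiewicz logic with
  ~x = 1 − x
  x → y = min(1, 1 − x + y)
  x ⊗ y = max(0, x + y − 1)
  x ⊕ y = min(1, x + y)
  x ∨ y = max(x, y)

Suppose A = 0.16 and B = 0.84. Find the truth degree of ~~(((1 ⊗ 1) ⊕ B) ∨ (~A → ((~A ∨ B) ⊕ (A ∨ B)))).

1 ⊗ 1 = max(0, 1.00 + 1.00 − 1) = max(0, 1.00) = 1.00
(1 ⊗ 1) ⊕ B = min(1, 1.00 + 0.84) = min(1, 1.84) = 1.00
~A = 1 − 0.16 = 0.84
~A ∨ B = max(0.84, 0.84) = 0.84
A ∨ B = max(0.16, 0.84) = 0.84
(~A ∨ B) ⊕ (A ∨ B) = min(1, 0.84 + 0.84) = min(1, 1.68) = 1.00
~A → ((~A ∨ B) ⊕ (A ∨ B)) = min(1, 1 − 0.84 + 1.00) = min(1, 1.16) = 1.00
((1 ⊗ 1) ⊕ B) ∨ (~A → ((~A ∨ B) ⊕ (A ∨ B))) = max(1.00, 1.00) = 1.00
~(((1 ⊗ 1) ⊕ B) ∨ (~A → ((~A ∨ B) ⊕ (A ∨ B)))) = 1 − 1.00 = 0.00
~~(((1 ⊗ 1) ⊕ B) ∨ (~A → ((~A ∨ B) ⊕ (A ∨ B)))) = 1 − 0.00 = 1.00

1.00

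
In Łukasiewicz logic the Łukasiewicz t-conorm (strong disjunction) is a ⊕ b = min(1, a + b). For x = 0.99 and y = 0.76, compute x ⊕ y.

x ⊕ y = min(1, 0.99 + 0.76) = min(1, 1.75) = 1.00
For comparison, the Gödel t-conorm max(a, b) would give 0.99.

1.00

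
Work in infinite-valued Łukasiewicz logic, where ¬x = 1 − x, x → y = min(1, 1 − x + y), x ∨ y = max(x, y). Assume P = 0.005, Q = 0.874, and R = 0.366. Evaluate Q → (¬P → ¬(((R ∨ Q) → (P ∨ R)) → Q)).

0.131

¬P = 1 − 0.005 = 0.995
R ∨ Q = max(0.366, 0.874) = 0.874
P ∨ R = max(0.005, 0.366) = 0.366
(R ∨ Q) → (P ∨ R) = min(1, 1 − 0.874 + 0.366) = min(1, 0.492) = 0.492
((R ∨ Q) → (P ∨ R)) → Q = min(1, 1 − 0.492 + 0.874) = min(1, 1.382) = 1.000
¬(((R ∨ Q) → (P ∨ R)) → Q) = 1 − 1.000 = 0.000
¬P → ¬(((R ∨ Q) → (P ∨ R)) → Q) = min(1, 1 − 0.995 + 0.000) = min(1, 0.005) = 0.005
Q → (¬P → ¬(((R ∨ Q) → (P ∨ R)) → Q)) = min(1, 1 − 0.874 + 0.005) = min(1, 0.131) = 0.131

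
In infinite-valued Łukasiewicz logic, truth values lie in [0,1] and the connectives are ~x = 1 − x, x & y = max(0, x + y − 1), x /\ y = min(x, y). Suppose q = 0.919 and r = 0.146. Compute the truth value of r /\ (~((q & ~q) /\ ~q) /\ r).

0.146

~q = 1 − 0.919 = 0.081
q & ~q = max(0, 0.919 + 0.081 − 1) = max(0, 0.000) = 0.000
(q & ~q) /\ ~q = min(0.000, 0.081) = 0.000
~((q & ~q) /\ ~q) = 1 − 0.000 = 1.000
~((q & ~q) /\ ~q) /\ r = min(1.000, 0.146) = 0.146
r /\ (~((q & ~q) /\ ~q) /\ r) = min(0.146, 0.146) = 0.146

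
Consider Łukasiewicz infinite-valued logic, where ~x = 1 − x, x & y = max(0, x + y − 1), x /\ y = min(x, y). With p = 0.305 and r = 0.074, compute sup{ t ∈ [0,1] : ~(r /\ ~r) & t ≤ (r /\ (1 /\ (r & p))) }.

~r = 1 − 0.074 = 0.926
r /\ ~r = min(0.074, 0.926) = 0.074
~(r /\ ~r) = 1 − 0.074 = 0.926
So the left factor is ~(r /\ ~r) = 0.926.
r & p = max(0, 0.074 + 0.305 − 1) = max(0, -0.621) = 0.000
1 /\ (r & p) = min(1.000, 0.000) = 0.000
r /\ (1 /\ (r & p)) = min(0.074, 0.000) = 0.000
So the right-hand bound is r /\ (1 /\ (r & p)) = 0.000.
The residuum of the Łukasiewicz t-norm gives the supremum: min(1, 1 − 0.926 + 0.000).
1 − 0.926 + 0.000 = 0.074, so t = min(1, 0.074) = 0.074.
Check: 0.926 & 0.074 = max(0, 0.000) = 0.000 ≤ 0.000.

0.074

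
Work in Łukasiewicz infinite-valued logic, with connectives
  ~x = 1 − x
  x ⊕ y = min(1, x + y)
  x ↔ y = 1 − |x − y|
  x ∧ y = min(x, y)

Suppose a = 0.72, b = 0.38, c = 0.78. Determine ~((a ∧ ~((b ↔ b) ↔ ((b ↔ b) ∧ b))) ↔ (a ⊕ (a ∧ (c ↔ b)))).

0.38

b ↔ b = 1 − |0.38 − 0.38| = 1 − 0.00 = 1.00
(b ↔ b) ∧ b = min(1.00, 0.38) = 0.38
(b ↔ b) ↔ ((b ↔ b) ∧ b) = 1 − |1.00 − 0.38| = 1 − 0.62 = 0.38
~((b ↔ b) ↔ ((b ↔ b) ∧ b)) = 1 − 0.38 = 0.62
a ∧ ~((b ↔ b) ↔ ((b ↔ b) ∧ b)) = min(0.72, 0.62) = 0.62
c ↔ b = 1 − |0.78 − 0.38| = 1 − 0.40 = 0.60
a ∧ (c ↔ b) = min(0.72, 0.60) = 0.60
a ⊕ (a ∧ (c ↔ b)) = min(1, 0.72 + 0.60) = min(1, 1.32) = 1.00
(a ∧ ~((b ↔ b) ↔ ((b ↔ b) ∧ b))) ↔ (a ⊕ (a ∧ (c ↔ b))) = 1 − |0.62 − 1.00| = 1 − 0.38 = 0.62
~((a ∧ ~((b ↔ b) ↔ ((b ↔ b) ∧ b))) ↔ (a ⊕ (a ∧ (c ↔ b)))) = 1 − 0.62 = 0.38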